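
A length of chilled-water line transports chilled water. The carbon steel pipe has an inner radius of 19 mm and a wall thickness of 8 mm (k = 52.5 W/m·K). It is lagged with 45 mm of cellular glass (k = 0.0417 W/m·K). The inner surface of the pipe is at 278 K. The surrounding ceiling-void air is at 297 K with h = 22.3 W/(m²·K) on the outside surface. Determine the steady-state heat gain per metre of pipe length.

q′ ≈ 4.94 W/m

Radial resistances (cylindrical: R_cond = ln(r_o/r_i)/(2πkL), R_conv = 1/(h·2πrL)):
R_carbon steel pipe wall = ln(27/19)/(2π×52.5×1) = 0.001065 K/W
R_cellular glass = ln(72/27)/(2π×0.0417×1) = 3.743 K/W
R_outer film = 1/(h_o·2πr_oL) = 1/(22.3×2π×0.072×1) = 0.09912 K/W
R_total = 3.844 K/W
Q = ΔT/R_total = 19/3.844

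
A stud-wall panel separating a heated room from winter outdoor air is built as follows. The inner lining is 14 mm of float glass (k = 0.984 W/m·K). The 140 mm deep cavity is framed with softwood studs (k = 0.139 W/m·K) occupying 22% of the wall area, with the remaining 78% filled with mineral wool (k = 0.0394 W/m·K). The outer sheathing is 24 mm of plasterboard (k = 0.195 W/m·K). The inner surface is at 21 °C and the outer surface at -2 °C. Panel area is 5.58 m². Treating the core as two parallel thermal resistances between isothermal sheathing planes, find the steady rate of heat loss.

Q ≈ 53 W

Sheathing layers in series; stud and cavity paths in parallel between them.
R_inner = 0.014/(0.984×5.58) = 0.00255 K/W
R_stud  = 0.14/(0.139×0.22×5.58) = 0.8205 K/W
R_cav   = 0.14/(0.0394×0.78×5.58) = 0.8164 K/W
1/R_core = 1/R_stud + 1/R_cav → R_core = 0.4092 K/W
R_outer = 0.024/(0.195×5.58) = 0.02206 K/W
R_total = 0.4338 K/W
Q = ΔT/R_total = 23/0.4338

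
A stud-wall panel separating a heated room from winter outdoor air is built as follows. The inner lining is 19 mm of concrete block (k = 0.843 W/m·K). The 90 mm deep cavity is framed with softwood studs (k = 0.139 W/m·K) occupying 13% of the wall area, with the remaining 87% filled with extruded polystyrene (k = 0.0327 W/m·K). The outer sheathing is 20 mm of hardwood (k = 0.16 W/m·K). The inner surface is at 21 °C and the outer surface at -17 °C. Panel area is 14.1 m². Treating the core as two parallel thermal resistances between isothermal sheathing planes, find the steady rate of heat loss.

Sheathing layers in series; stud and cavity paths in parallel between them.
R_inner = 0.019/(0.843×14.1) = 0.001598 K/W
R_stud  = 0.09/(0.139×0.13×14.1) = 0.3532 K/W
R_cav   = 0.09/(0.0327×0.87×14.1) = 0.2244 K/W
1/R_core = 1/R_stud + 1/R_cav → R_core = 0.1372 K/W
R_outer = 0.02/(0.16×14.1) = 0.008865 K/W
R_total = 0.1477 K/W
Q = ΔT/R_total = 38/0.1477

Q ≈ 257 W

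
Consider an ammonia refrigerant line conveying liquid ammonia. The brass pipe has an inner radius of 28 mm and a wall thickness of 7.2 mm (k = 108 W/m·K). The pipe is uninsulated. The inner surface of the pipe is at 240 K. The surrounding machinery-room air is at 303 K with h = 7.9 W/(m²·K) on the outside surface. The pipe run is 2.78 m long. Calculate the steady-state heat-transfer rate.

Per-layer cylindrical resistances, series-summed:
R_brass pipe wall = ln(35.2/28)/(2π×108×2.78) = 1.213×10^-4 K/W
R_outer film = 1/(h_o·2πr_oL) = 1/(7.9×2π×0.0352×2.78) = 0.2059 K/W
R_total = 0.206 K/W
Q = ΔT/R_total = 63/0.206

Q ≈ 306 W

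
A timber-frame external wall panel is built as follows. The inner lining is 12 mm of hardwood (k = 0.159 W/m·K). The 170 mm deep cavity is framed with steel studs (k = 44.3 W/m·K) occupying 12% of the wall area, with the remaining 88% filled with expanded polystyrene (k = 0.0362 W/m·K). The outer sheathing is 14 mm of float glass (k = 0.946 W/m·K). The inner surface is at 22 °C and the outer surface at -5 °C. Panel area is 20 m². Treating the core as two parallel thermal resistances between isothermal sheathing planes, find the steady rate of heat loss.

Q ≈ 4420 W

Sheathing layers in series; stud and cavity paths in parallel between them.
R_inner = 0.012/(0.159×20) = 0.003774 K/W
R_stud  = 0.17/(44.3×0.12×20) = 0.001599 K/W
R_cav   = 0.17/(0.0362×0.88×20) = 0.2668 K/W
1/R_core = 1/R_stud + 1/R_cav → R_core = 0.001589 K/W
R_outer = 0.014/(0.946×20) = 7.4×10^-4 K/W
R_total = 0.006103 K/W
Q = ΔT/R_total = 27/0.006103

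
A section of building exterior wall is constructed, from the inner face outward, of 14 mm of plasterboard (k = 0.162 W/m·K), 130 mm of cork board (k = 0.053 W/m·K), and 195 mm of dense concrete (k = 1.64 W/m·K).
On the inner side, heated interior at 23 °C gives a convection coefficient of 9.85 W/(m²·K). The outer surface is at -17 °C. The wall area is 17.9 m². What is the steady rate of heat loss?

Using the resistance-network approach (series):
R_inner film = 1/(h_i·A) = 1/(9.85×17.9) = 0.005672 K/W
R_plasterboard = L/(kA) = 0.014/(0.162×17.9) = 0.004828 K/W
R_cork board = L/(kA) = 0.13/(0.053×17.9) = 0.137 K/W
R_dense concrete = L/(kA) = 0.195/(1.64×17.9) = 0.006643 K/W
R_total = 0.1542 K/W
Q = ΔT / R_total = 40 / 0.1542

Q ≈ 259 W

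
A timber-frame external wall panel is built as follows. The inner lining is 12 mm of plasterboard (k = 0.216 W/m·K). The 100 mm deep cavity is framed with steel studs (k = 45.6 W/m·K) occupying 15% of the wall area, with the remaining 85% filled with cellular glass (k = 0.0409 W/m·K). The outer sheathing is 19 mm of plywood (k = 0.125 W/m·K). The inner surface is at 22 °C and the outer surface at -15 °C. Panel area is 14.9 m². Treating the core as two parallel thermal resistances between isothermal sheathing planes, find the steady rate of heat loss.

Q ≈ 2480 W

Sheathing layers in series; stud and cavity paths in parallel between them.
R_inner = 0.012/(0.216×14.9) = 0.003729 K/W
R_stud  = 0.1/(45.6×0.15×14.9) = 9.812×10^-4 K/W
R_cav   = 0.1/(0.0409×0.85×14.9) = 0.1931 K/W
1/R_core = 1/R_stud + 1/R_cav → R_core = 9.762×10^-4 K/W
R_outer = 0.019/(0.125×14.9) = 0.0102 K/W
R_total = 0.01491 K/W
Q = ΔT/R_total = 37/0.01491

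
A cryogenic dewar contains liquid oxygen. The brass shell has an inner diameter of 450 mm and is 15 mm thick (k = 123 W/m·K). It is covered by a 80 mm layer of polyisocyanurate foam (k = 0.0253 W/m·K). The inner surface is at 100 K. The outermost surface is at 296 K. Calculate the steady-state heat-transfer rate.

Q ≈ 59.8 W

Radial (spherical) resistances in series:
R_brass shell = (1/0.225 − 1/0.24)/(4π×123) = 1.797×10^-4 K/W
R_polyisocyanurate foam = (1/0.24 − 1/0.32)/(4π×0.0253) = 3.276 K/W
R_total = 3.277 K/W
Q = ΔT/R_total = 196/3.277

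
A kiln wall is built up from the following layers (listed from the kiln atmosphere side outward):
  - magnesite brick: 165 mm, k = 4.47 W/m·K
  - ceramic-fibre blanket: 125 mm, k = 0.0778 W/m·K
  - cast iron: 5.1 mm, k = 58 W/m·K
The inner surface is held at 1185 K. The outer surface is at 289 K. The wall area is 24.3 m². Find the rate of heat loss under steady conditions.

Q ≈ 13200 W

Using the resistance-network approach (series):
R_magnesite brick = L/(kA) = 0.165/(4.47×24.3) = 0.001519 K/W
R_ceramic-fibre blanket = L/(kA) = 0.125/(0.0778×24.3) = 0.06612 K/W
R_cast iron = L/(kA) = 0.0051/(58×24.3) = 3.619×10^-6 K/W
R_total = 0.06764 K/W
Q = ΔT / R_total = 896 / 0.06764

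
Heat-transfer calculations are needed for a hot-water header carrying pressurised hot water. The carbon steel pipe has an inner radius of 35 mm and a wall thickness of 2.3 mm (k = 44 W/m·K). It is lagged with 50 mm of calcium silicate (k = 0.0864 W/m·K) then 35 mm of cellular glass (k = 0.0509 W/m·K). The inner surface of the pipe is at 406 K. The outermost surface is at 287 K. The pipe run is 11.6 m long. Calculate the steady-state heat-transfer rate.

Radial resistances (cylindrical: R_cond = ln(r_o/r_i)/(2πkL), R_conv = 1/(h·2πrL)):
R_carbon steel pipe wall = ln(37.3/35)/(2π×44×11.6) = 1.985×10^-5 K/W
R_calcium silicate = ln(87.3/37.3)/(2π×0.0864×11.6) = 0.135 K/W
R_cellular glass = ln(122.3/87.3)/(2π×0.0509×11.6) = 0.09087 K/W
R_total = 0.2259 K/W
Q = ΔT/R_total = 119/0.2259

Q ≈ 527 W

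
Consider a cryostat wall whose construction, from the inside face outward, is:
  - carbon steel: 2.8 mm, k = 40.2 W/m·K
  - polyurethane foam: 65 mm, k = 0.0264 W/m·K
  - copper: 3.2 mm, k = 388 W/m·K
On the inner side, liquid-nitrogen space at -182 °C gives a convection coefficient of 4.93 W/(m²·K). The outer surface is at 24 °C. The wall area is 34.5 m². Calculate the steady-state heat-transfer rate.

Using the resistance-network approach (series):
R_inner film = 1/(h_i·A) = 1/(4.93×34.5) = 0.005879 K/W
R_carbon steel = L/(kA) = 0.0028/(40.2×34.5) = 2.019×10^-6 K/W
R_polyurethane foam = L/(kA) = 0.065/(0.0264×34.5) = 0.07137 K/W
R_copper = L/(kA) = 0.0032/(388×34.5) = 2.391×10^-7 K/W
R_total = 0.07725 K/W
Q = ΔT / R_total = 206 / 0.07725

Q ≈ 2670 W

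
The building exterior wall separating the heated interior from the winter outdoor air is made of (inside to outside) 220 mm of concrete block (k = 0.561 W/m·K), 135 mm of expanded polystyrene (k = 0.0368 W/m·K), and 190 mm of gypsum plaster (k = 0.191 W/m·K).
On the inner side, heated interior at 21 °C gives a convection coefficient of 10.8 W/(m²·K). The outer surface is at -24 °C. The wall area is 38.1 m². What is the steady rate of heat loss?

Series thermal resistances:
R_inner film = 1/(h_i·A) = 1/(10.8×38.1) = 0.00243 K/W
R_concrete block = L/(kA) = 0.22/(0.561×38.1) = 0.01029 K/W
R_expanded polystyrene = L/(kA) = 0.135/(0.0368×38.1) = 0.09629 K/W
R_gypsum plaster = L/(kA) = 0.19/(0.191×38.1) = 0.02611 K/W
R_total = 0.1351 K/W
Q = ΔT / R_total = 45 / 0.1351

Q ≈ 333 W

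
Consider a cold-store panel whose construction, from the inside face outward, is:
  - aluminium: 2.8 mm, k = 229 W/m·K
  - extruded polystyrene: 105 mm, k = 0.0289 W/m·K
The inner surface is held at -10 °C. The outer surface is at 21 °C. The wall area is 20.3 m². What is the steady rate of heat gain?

Q ≈ 173 W

Model the wall as resistances in series:
R_aluminium = L/(kA) = 0.0028/(229×20.3) = 6.023×10^-7 K/W
R_extruded polystyrene = L/(kA) = 0.105/(0.0289×20.3) = 0.179 K/W
R_total = 0.179 K/W
Q = ΔT / R_total = 31 / 0.179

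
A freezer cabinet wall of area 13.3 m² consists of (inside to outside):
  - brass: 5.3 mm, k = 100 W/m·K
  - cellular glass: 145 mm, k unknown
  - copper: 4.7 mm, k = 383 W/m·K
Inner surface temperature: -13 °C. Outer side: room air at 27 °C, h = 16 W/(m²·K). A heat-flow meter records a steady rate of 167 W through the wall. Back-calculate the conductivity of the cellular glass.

k ≈ 0.0464 W/(m·K)

Treating each layer as a thermal resistance in series:
R_brass = L/(kA) = 0.0053/(100×13.3) = 3.985×10^-6 K/W
R_copper = L/(kA) = 0.0047/(383×13.3) = 9.227×10^-7 K/W
R_outer film = 1/(h_o·A) = 1/(16×13.3) = 0.004699 K/W
Sum of known resistances R_other = 0.004704 K/W
Total R = ΔT/Q = 40/167 = 0.2395 K/W
R_cellular glass = R_total − R_other = 0.2348 K/W
k = L/(R·A) = 0.145/(0.2348×13.3)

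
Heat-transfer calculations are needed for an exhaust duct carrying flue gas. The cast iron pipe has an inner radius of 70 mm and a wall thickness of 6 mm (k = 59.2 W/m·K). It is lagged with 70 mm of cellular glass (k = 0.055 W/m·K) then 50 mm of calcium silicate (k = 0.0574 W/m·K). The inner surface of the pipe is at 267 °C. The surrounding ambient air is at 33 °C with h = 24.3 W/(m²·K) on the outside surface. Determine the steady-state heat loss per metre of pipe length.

For a radial system each layer contributes R = ln(r_out/r_in)/(2πkL); films add R = 1/(hA).
R_cast iron pipe wall = ln(76/70)/(2π×59.2×1) = 2.211×10^-4 K/W
R_cellular glass = ln(146/76)/(2π×0.055×1) = 1.889 K/W
R_calcium silicate = ln(196/146)/(2π×0.0574×1) = 0.8166 K/W
R_outer film = 1/(h_o·2πr_oL) = 1/(24.3×2π×0.196×1) = 0.03342 K/W
R_total = 2.739 K/W
Q = ΔT/R_total = 234/2.739

q′ ≈ 85.4 W/m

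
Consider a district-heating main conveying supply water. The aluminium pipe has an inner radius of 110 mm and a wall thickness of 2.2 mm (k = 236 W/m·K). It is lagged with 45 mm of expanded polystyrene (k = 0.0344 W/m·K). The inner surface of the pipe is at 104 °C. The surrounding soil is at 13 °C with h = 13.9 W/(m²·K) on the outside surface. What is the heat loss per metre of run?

q′ ≈ 55.7 W/m

Per-layer cylindrical resistances, series-summed:
R_aluminium pipe wall = ln(112.2/110)/(2π×236×1) = 1.335×10^-5 K/W
R_expanded polystyrene = ln(157.2/112.2)/(2π×0.0344×1) = 1.56 K/W
R_outer film = 1/(h_o·2πr_oL) = 1/(13.9×2π×0.1572×1) = 0.07284 K/W
R_total = 1.633 K/W
Q = ΔT/R_total = 91/1.633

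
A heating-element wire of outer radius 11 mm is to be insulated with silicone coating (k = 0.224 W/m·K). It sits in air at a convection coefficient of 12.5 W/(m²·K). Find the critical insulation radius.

r_cr ≈ 17.9 mm

For a cylinder r_cr = k/h = 0.224/12.5
r_cr = 17.9 mm; since the bare radius (11 mm) is below r_cr, adding a thin layer of insulation will *increase* heat loss.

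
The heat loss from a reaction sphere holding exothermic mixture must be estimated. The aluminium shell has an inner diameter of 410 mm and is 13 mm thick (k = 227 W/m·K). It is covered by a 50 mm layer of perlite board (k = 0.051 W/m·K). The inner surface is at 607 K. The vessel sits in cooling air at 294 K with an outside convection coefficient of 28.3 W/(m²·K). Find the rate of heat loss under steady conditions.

For a spherical shell R = (1/r₁ − 1/r₂)/(4πk); film R = 1/(h·4πr²). In series:
R_aluminium shell = (1/0.205 − 1/0.218)/(4π×227) = 1.02×10^-4 K/W
R_perlite board = (1/0.218 − 1/0.268)/(4π×0.051) = 1.335 K/W
R_outer film = 1/(h·4πr_o²) = 1/(28.3×4π×0.268²) = 0.03915 K/W
R_total = 1.375 K/W
Q = ΔT/R_total = 313/1.375

Q ≈ 228 W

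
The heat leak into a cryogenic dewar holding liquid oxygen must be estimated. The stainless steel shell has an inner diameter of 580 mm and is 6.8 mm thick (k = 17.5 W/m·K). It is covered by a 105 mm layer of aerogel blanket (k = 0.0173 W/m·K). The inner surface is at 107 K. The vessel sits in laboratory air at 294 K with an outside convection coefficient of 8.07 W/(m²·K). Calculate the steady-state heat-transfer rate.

Q ≈ 45.5 W

Spherical conduction: R = (1/r_in − 1/r_out)/(4πk) per layer; series-sum.
R_stainless steel shell = (1/0.29 − 1/0.2968)/(4π×17.5) = 3.593×10^-4 K/W
R_aerogel blanket = (1/0.2968 − 1/0.4018)/(4π×0.0173) = 4.05 K/W
R_outer film = 1/(h·4πr_o²) = 1/(8.07×4π×0.4018²) = 0.06108 K/W
R_total = 4.111 K/W
Q = ΔT/R_total = 187/4.111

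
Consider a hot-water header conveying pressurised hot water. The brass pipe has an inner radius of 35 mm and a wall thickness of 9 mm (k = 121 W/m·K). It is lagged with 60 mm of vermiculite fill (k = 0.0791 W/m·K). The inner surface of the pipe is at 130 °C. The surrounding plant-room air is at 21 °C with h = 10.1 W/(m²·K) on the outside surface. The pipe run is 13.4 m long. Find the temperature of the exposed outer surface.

T ≈ 29.8 °C

Treating each annulus and film as a series resistance:
R_brass pipe wall = ln(44/35)/(2π×121×13.4) = 2.246×10^-5 K/W
R_vermiculite fill = ln(104/44)/(2π×0.0791×13.4) = 0.1292 K/W
R_outer film = 1/(h_o·2πr_oL) = 1/(10.1×2π×0.104×13.4) = 0.01131 K/W
R_total = 0.1405 K/W
Q = ΔT/R_total = 109/0.1405
Q = 776 W
T_interface = T_inner − Q·ΣR(inner→interface) = 130 − 776×0.1292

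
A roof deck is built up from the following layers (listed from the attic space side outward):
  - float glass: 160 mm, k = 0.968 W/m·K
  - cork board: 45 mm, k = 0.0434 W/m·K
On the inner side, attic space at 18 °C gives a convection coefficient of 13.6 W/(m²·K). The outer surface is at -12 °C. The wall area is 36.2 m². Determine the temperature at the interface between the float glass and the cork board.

T ≈ 12.4 °C

Model the wall as resistances in series:
R_inner film = 1/(h_i·A) = 1/(13.6×36.2) = 0.002031 K/W
R_float glass = L/(kA) = 0.16/(0.968×36.2) = 0.004566 K/W
R_cork board = L/(kA) = 0.045/(0.0434×36.2) = 0.02864 K/W
R_total = 0.03524 K/W;  Q = ΔT/R_total = 30/0.03524 = 851.3 W
T_interface = T_inner − Q·ΣR(inner→interface) = 18 − 851×0.006597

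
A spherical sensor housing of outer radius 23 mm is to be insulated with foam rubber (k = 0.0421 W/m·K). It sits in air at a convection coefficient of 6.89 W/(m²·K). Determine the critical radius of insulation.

r_cr ≈ 12.2 mm

For a sphere r_cr = 2k/h = 2×0.0421/6.89
r_cr = 12.2 mm; since the bare radius (23 mm) is above r_cr, any added insulation will reduce heat loss.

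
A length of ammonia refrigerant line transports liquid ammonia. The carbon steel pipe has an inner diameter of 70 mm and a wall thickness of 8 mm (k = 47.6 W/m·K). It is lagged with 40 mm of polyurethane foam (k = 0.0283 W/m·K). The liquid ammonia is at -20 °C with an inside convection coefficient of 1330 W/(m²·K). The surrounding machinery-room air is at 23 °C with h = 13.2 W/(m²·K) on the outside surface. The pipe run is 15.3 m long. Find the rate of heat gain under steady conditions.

Q ≈ 171 W

Radial resistances (cylindrical: R_cond = ln(r_o/r_i)/(2πkL), R_conv = 1/(h·2πrL)):
R_inner film = 1/(h_i·2πr₁L) = 1/(1330×2π×0.035×15.3) = 2.235×10^-4 K/W
R_carbon steel pipe wall = ln(43/35)/(2π×47.6×15.3) = 4.499×10^-5 K/W
R_polyurethane foam = ln(83/43)/(2π×0.0283×15.3) = 0.2417 K/W
R_outer film = 1/(h_o·2πr_oL) = 1/(13.2×2π×0.083×15.3) = 0.009495 K/W
R_total = 0.2515 K/W
Q = ΔT/R_total = 43/0.2515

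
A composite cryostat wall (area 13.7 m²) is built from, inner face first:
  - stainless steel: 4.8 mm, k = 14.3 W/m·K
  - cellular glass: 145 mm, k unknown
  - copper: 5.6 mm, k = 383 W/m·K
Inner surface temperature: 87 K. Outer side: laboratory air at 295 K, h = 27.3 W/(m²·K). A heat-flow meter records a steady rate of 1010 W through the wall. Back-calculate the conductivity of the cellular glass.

k ≈ 0.0521 W/(m·K)

Treating each layer as a thermal resistance in series:
R_stainless steel = L/(kA) = 0.0048/(14.3×13.7) = 2.45×10^-5 K/W
R_copper = L/(kA) = 0.0056/(383×13.7) = 1.067×10^-6 K/W
R_outer film = 1/(h_o·A) = 1/(27.3×13.7) = 0.002674 K/W
Sum of known resistances R_other = 0.002699 K/W
Total R = ΔT/Q = 208/1010 = 0.2059 K/W
R_cellular glass = R_total − R_other = 0.2032 K/W
k = L/(R·A) = 0.145/(0.2032×13.7)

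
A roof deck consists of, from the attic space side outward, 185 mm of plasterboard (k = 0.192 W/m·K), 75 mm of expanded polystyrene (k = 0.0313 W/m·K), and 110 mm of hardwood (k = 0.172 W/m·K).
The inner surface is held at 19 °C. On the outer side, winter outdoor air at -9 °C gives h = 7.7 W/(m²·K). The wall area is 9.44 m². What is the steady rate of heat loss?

Q ≈ 64 W

Treating each layer as a thermal resistance in series:
R_plasterboard = L/(kA) = 0.185/(0.192×9.44) = 0.1021 K/W
R_expanded polystyrene = L/(kA) = 0.075/(0.0313×9.44) = 0.2538 K/W
R_hardwood = L/(kA) = 0.11/(0.172×9.44) = 0.06775 K/W
R_outer film = 1/(h_o·A) = 1/(7.7×9.44) = 0.01376 K/W
R_total = 0.4374 K/W
Q = ΔT / R_total = 28 / 0.4374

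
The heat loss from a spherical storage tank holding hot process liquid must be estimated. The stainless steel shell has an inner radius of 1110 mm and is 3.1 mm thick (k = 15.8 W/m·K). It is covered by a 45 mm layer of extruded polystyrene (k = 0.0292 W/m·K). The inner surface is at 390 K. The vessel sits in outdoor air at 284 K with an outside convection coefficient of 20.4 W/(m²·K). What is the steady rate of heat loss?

Q ≈ 1080 W

For a spherical shell R = (1/r₁ − 1/r₂)/(4πk); film R = 1/(h·4πr²). In series:
R_stainless steel shell = (1/1.11 − 1/1.1131)/(4π×15.8) = 1.264×10^-5 K/W
R_extruded polystyrene = (1/1.1131 − 1/1.1581)/(4π×0.0292) = 0.09513 K/W
R_outer film = 1/(h·4πr_o²) = 1/(20.4×4π×1.1581²) = 0.002908 K/W
R_total = 0.09806 K/W
Q = ΔT/R_total = 106/0.09806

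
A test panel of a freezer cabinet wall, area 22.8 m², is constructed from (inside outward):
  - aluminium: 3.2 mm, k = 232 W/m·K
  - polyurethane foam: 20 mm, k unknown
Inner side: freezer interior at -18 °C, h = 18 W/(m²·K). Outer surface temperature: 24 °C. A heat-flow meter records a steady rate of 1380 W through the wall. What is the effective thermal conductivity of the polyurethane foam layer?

Thermal resistances in series:
R_inner film = 1/(h_i·A) = 1/(18×22.8) = 0.002437 K/W
R_aluminium = L/(kA) = 0.0032/(232×22.8) = 6.05×10^-7 K/W
Sum of known resistances R_other = 0.002437 K/W
Total R = ΔT/Q = 42/1380 = 0.03043 K/W
R_polyurethane foam = R_total − R_other = 0.028 K/W
k = L/(R·A) = 0.02/(0.028×22.8)

k ≈ 0.0313 W/(m·K)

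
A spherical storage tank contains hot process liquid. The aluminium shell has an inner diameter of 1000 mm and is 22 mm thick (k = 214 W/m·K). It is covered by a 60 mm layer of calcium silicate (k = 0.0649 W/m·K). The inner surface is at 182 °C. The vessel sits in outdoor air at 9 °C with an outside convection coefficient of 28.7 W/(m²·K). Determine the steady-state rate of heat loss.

Q ≈ 691 W

Spherical conduction: R = (1/r_in − 1/r_out)/(4πk) per layer; series-sum.
R_aluminium shell = (1/0.5 − 1/0.522)/(4π×214) = 3.134×10^-5 K/W
R_calcium silicate = (1/0.522 − 1/0.582)/(4π×0.0649) = 0.2422 K/W
R_outer film = 1/(h·4πr_o²) = 1/(28.7×4π×0.582²) = 0.008186 K/W
R_total = 0.2504 K/W
Q = ΔT/R_total = 173/0.2504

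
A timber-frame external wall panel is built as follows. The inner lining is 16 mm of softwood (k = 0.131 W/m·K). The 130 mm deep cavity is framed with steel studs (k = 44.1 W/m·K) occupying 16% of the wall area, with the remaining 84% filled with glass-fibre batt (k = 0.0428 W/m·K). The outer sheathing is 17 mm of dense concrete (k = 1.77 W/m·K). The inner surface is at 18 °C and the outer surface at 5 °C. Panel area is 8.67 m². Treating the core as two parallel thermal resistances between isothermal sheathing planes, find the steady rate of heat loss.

Q ≈ 751 W

Sheathing layers in series; stud and cavity paths in parallel between them.
R_inner = 0.016/(0.131×8.67) = 0.01409 K/W
R_stud  = 0.13/(44.1×0.16×8.67) = 0.002125 K/W
R_cav   = 0.13/(0.0428×0.84×8.67) = 0.4171 K/W
1/R_core = 1/R_stud + 1/R_cav → R_core = 0.002114 K/W
R_outer = 0.017/(1.77×8.67) = 0.001108 K/W
R_total = 0.01731 K/W
Q = ΔT/R_total = 13/0.01731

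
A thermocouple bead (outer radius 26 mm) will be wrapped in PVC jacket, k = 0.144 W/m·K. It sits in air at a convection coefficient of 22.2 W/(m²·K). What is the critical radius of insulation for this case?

For a sphere r_cr = 2k/h = 2×0.144/22.2
r_cr = 13 mm; since the bare radius (26 mm) is above r_cr, any added insulation will reduce heat loss.

r_cr ≈ 13 mm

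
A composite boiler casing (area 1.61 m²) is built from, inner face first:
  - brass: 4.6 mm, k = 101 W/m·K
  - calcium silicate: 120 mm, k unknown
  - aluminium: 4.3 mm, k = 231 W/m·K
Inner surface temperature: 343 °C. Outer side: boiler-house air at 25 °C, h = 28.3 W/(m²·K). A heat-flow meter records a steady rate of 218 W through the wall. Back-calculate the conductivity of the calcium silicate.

k ≈ 0.0519 W/(m·K)

Treating each layer as a thermal resistance in series:
R_brass = L/(kA) = 0.0046/(101×1.61) = 2.829×10^-5 K/W
R_aluminium = L/(kA) = 0.0043/(231×1.61) = 1.156×10^-5 K/W
R_outer film = 1/(h_o·A) = 1/(28.3×1.61) = 0.02195 K/W
Sum of known resistances R_other = 0.02199 K/W
Total R = ΔT/Q = 318/218 = 1.459 K/W
R_calcium silicate = R_total − R_other = 1.437 K/W
k = L/(R·A) = 0.12/(1.437×1.61)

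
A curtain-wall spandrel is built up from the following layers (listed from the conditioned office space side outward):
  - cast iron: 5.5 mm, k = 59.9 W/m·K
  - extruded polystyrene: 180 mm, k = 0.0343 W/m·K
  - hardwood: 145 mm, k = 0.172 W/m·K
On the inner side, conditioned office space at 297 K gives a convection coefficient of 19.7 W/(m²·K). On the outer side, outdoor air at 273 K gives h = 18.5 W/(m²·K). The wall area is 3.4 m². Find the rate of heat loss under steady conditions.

Q ≈ 13.2 W

Model the wall as resistances in series:
R_inner film = 1/(h_i·A) = 1/(19.7×3.4) = 0.01493 K/W
R_cast iron = L/(kA) = 0.0055/(59.9×3.4) = 2.701×10^-5 K/W
R_extruded polystyrene = L/(kA) = 0.18/(0.0343×3.4) = 1.543 K/W
R_hardwood = L/(kA) = 0.145/(0.172×3.4) = 0.2479 K/W
R_outer film = 1/(h_o·A) = 1/(18.5×3.4) = 0.0159 K/W
R_total = 1.822 K/W
Q = ΔT / R_total = 24 / 1.822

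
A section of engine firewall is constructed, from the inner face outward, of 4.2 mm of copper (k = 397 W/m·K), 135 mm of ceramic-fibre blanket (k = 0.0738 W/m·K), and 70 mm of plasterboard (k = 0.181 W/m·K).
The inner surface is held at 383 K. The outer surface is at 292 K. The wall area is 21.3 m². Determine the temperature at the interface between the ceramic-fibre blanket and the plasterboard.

T ≈ 308 K

Using the resistance-network approach (series):
R_copper = L/(kA) = 0.0042/(397×21.3) = 4.967×10^-7 K/W
R_ceramic-fibre blanket = L/(kA) = 0.135/(0.0738×21.3) = 0.08588 K/W
R_plasterboard = L/(kA) = 0.07/(0.181×21.3) = 0.01816 K/W
R_total = 0.104 K/W;  Q = ΔT/R_total = 91/0.104 = 874.7 W
T_interface = T_inner − Q·ΣR(inner→interface) = 383 − 875×0.08588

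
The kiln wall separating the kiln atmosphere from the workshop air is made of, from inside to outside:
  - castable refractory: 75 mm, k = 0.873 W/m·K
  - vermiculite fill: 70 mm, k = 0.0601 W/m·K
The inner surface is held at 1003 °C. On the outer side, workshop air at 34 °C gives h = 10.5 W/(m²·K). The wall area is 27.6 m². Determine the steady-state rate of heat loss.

Treating each layer as a thermal resistance in series:
R_castable refractory = L/(kA) = 0.075/(0.873×27.6) = 0.003113 K/W
R_vermiculite fill = L/(kA) = 0.07/(0.0601×27.6) = 0.0422 K/W
R_outer film = 1/(h_o·A) = 1/(10.5×27.6) = 0.003451 K/W
R_total = 0.04876 K/W
Q = ΔT / R_total = 969 / 0.04876

Q ≈ 19900 W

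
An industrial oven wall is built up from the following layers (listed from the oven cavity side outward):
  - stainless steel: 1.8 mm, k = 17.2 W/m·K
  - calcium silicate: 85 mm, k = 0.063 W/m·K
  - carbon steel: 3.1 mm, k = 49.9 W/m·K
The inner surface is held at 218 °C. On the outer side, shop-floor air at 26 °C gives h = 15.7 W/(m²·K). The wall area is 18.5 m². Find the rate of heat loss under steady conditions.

Q ≈ 2510 W

Thermal resistances in series:
R_stainless steel = L/(kA) = 0.0018/(17.2×18.5) = 5.657×10^-6 K/W
R_calcium silicate = L/(kA) = 0.085/(0.063×18.5) = 0.07293 K/W
R_carbon steel = L/(kA) = 0.0031/(49.9×18.5) = 3.358×10^-6 K/W
R_outer film = 1/(h_o·A) = 1/(15.7×18.5) = 0.003443 K/W
R_total = 0.07638 K/W
Q = ΔT / R_total = 192 / 0.07638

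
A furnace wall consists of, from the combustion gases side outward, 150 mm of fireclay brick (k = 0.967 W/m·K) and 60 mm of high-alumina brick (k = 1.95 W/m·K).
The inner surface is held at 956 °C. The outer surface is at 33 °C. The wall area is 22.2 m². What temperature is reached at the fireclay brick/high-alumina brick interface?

Using the resistance-network approach (series):
R_fireclay brick = L/(kA) = 0.15/(0.967×22.2) = 0.006987 K/W
R_high-alumina brick = L/(kA) = 0.06/(1.95×22.2) = 0.001386 K/W
R_total = 0.008373 K/W;  Q = ΔT/R_total = 923/0.008373 = 110200 W
T_interface = T_inner − Q·ΣR(inner→interface) = 956 − 110000×0.006987

T ≈ 186 °C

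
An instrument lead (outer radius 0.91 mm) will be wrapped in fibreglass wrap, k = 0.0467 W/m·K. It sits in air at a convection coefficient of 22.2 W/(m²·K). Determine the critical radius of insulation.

For a cylinder r_cr = k/h = 0.0467/22.2
r_cr = 2.1 mm; since the bare radius (0.91 mm) is below r_cr, adding a thin layer of insulation will *increase* heat loss.

r_cr ≈ 2.1 mm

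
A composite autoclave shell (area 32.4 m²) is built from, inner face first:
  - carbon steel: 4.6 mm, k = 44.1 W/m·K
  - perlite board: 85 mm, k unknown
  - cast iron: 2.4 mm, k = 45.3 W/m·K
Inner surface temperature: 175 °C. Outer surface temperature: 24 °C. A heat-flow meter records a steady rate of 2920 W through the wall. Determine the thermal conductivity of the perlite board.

k ≈ 0.0507 W/(m·K)

Treating each layer as a thermal resistance in series:
R_carbon steel = L/(kA) = 0.0046/(44.1×32.4) = 3.219×10^-6 K/W
R_cast iron = L/(kA) = 0.0024/(45.3×32.4) = 1.635×10^-6 K/W
Sum of known resistances R_other = 4.855×10^-6 K/W
Total R = ΔT/Q = 151/2920 = 0.05171 K/W
R_perlite board = R_total − R_other = 0.05171 K/W
k = L/(R·A) = 0.085/(0.05171×32.4)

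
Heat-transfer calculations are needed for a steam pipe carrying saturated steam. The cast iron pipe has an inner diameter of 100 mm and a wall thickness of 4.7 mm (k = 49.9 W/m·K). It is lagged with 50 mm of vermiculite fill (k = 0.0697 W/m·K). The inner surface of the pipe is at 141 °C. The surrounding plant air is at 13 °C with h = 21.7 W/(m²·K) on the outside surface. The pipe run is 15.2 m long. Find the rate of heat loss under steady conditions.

Radial resistances (cylindrical: R_cond = ln(r_o/r_i)/(2πkL), R_conv = 1/(h·2πrL)):
R_cast iron pipe wall = ln(54.7/50)/(2π×49.9×15.2) = 1.885×10^-5 K/W
R_vermiculite fill = ln(104.7/54.7)/(2π×0.0697×15.2) = 0.09753 K/W
R_outer film = 1/(h_o·2πr_oL) = 1/(21.7×2π×0.1047×15.2) = 0.004609 K/W
R_total = 0.1022 K/W
Q = ΔT/R_total = 128/0.1022

Q ≈ 1250 W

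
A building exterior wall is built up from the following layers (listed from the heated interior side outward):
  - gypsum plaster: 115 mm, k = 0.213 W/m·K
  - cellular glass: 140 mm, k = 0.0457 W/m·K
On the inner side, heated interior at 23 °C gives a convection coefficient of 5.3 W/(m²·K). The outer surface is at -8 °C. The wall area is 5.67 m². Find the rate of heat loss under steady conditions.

Q ≈ 46.4 W

Model the wall as resistances in series:
R_inner film = 1/(h_i·A) = 1/(5.3×5.67) = 0.03328 K/W
R_gypsum plaster = L/(kA) = 0.115/(0.213×5.67) = 0.09522 K/W
R_cellular glass = L/(kA) = 0.14/(0.0457×5.67) = 0.5403 K/W
R_total = 0.6688 K/W
Q = ΔT / R_total = 31 / 0.6688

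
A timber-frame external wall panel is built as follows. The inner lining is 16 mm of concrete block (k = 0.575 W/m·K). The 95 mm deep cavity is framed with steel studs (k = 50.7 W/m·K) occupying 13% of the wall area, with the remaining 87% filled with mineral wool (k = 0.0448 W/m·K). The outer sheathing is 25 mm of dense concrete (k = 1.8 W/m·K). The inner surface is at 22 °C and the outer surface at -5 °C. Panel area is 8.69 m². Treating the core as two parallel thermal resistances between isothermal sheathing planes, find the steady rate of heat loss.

Q ≈ 4190 W

Sheathing layers in series; stud and cavity paths in parallel between them.
R_inner = 0.016/(0.575×8.69) = 0.003202 K/W
R_stud  = 0.095/(50.7×0.13×8.69) = 0.001659 K/W
R_cav   = 0.095/(0.0448×0.87×8.69) = 0.2805 K/W
1/R_core = 1/R_stud + 1/R_cav → R_core = 0.001649 K/W
R_outer = 0.025/(1.8×8.69) = 0.001598 K/W
R_total = 0.006449 K/W
Q = ΔT/R_total = 27/0.006449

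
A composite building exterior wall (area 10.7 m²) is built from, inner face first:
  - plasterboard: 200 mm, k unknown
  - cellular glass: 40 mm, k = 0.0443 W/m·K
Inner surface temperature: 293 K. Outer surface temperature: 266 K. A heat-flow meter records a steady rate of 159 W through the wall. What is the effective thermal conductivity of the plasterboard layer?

k ≈ 0.219 W/(m·K)

Treating each layer as a thermal resistance in series:
R_cellular glass = L/(kA) = 0.04/(0.0443×10.7) = 0.08439 K/W
Sum of known resistances R_other = 0.08439 K/W
Total R = ΔT/Q = 27/159 = 0.1698 K/W
R_plasterboard = R_total − R_other = 0.08542 K/W
k = L/(R·A) = 0.2/(0.08542×10.7)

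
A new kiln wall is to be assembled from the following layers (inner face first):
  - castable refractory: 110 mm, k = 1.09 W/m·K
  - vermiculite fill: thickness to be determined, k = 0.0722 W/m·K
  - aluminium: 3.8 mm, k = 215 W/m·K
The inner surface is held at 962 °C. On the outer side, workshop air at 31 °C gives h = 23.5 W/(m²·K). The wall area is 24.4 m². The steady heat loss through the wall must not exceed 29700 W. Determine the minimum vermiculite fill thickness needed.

L ≈ 44.9 mm

Using the resistance-network approach (series):
R_castable refractory = L/(kA) = 0.11/(1.09×24.4) = 0.004136 K/W
R_aluminium = L/(kA) = 0.0038/(215×24.4) = 7.244×10^-7 K/W
R_outer film = 1/(h_o·A) = 1/(23.5×24.4) = 0.001744 K/W
Sum of the known resistances R_other = 0.005881 K/W
Required total resistance R_tot = ΔT/Q_allow = 931/29700 = 0.03135 K/W
R_vermiculite fill = R_tot − R_other = 0.02547 K/W
L = R·k·A = 0.02547×0.0722×24.4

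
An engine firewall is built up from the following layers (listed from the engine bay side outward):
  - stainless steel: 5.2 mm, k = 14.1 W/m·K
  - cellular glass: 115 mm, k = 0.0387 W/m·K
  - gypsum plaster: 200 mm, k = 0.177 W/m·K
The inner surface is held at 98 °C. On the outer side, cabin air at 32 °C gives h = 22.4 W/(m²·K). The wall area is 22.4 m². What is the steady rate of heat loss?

Q ≈ 357 W

Model the wall as resistances in series:
R_stainless steel = L/(kA) = 0.0052/(14.1×22.4) = 1.646×10^-5 K/W
R_cellular glass = L/(kA) = 0.115/(0.0387×22.4) = 0.1327 K/W
R_gypsum plaster = L/(kA) = 0.2/(0.177×22.4) = 0.05044 K/W
R_outer film = 1/(h_o·A) = 1/(22.4×22.4) = 0.001993 K/W
R_total = 0.1851 K/W
Q = ΔT / R_total = 66 / 0.1851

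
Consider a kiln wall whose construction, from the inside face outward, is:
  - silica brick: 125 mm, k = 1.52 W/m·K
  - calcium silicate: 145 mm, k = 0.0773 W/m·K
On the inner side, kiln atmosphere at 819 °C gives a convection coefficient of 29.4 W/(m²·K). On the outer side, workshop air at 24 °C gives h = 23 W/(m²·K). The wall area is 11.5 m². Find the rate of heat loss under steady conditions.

Thermal resistances in series:
R_inner film = 1/(h_i·A) = 1/(29.4×11.5) = 0.002958 K/W
R_silica brick = L/(kA) = 0.125/(1.52×11.5) = 0.007151 K/W
R_calcium silicate = L/(kA) = 0.145/(0.0773×11.5) = 0.1631 K/W
R_outer film = 1/(h_o·A) = 1/(23×11.5) = 0.003781 K/W
R_total = 0.177 K/W
Q = ΔT / R_total = 795 / 0.177

Q ≈ 4490 W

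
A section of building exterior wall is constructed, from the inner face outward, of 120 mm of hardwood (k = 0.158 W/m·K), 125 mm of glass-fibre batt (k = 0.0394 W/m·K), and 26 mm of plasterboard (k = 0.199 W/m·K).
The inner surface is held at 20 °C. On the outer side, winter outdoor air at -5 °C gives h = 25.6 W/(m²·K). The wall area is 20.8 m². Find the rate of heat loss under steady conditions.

Thermal resistances in series:
R_hardwood = L/(kA) = 0.12/(0.158×20.8) = 0.03651 K/W
R_glass-fibre batt = L/(kA) = 0.125/(0.0394×20.8) = 0.1525 K/W
R_plasterboard = L/(kA) = 0.026/(0.199×20.8) = 0.006281 K/W
R_outer film = 1/(h_o·A) = 1/(25.6×20.8) = 0.001878 K/W
R_total = 0.1972 K/W
Q = ΔT / R_total = 25 / 0.1972

Q ≈ 127 W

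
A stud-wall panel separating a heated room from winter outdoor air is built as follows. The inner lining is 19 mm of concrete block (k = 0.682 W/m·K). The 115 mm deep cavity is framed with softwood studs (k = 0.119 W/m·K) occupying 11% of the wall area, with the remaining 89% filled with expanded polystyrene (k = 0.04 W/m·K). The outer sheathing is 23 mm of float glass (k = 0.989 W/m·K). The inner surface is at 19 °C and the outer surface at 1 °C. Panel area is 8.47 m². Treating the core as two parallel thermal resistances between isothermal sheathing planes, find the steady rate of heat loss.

Q ≈ 63.2 W

Sheathing layers in series; stud and cavity paths in parallel between them.
R_inner = 0.019/(0.682×8.47) = 0.003289 K/W
R_stud  = 0.115/(0.119×0.11×8.47) = 1.037 K/W
R_cav   = 0.115/(0.04×0.89×8.47) = 0.3814 K/W
1/R_core = 1/R_stud + 1/R_cav → R_core = 0.2789 K/W
R_outer = 0.023/(0.989×8.47) = 0.002746 K/W
R_total = 0.2849 K/W
Q = ΔT/R_total = 18/0.2849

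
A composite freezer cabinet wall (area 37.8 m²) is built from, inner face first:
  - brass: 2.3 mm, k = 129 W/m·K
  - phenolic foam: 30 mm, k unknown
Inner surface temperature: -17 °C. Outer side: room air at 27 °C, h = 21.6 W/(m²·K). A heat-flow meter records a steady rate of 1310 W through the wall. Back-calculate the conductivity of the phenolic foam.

k ≈ 0.0245 W/(m·K)

Thermal resistances in series:
R_brass = L/(kA) = 0.0023/(129×37.8) = 4.717×10^-7 K/W
R_outer film = 1/(h_o·A) = 1/(21.6×37.8) = 0.001225 K/W
Sum of known resistances R_other = 0.001225 K/W
Total R = ΔT/Q = 44/1310 = 0.03359 K/W
R_phenolic foam = R_total − R_other = 0.03236 K/W
k = L/(R·A) = 0.03/(0.03236×37.8)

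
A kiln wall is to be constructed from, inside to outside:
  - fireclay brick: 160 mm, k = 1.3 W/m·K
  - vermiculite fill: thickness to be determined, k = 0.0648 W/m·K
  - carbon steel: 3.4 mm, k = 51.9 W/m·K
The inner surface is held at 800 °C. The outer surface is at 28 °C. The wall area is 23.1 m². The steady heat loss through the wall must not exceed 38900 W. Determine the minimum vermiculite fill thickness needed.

L ≈ 21.7 mm

Treating each layer as a thermal resistance in series:
R_fireclay brick = L/(kA) = 0.16/(1.3×23.1) = 0.005328 K/W
R_carbon steel = L/(kA) = 0.0034/(51.9×23.1) = 2.836×10^-6 K/W
Sum of the known resistances R_other = 0.005331 K/W
Required total resistance R_tot = ΔT/Q_allow = 772/38900 = 0.01985 K/W
R_vermiculite fill = R_tot − R_other = 0.01451 K/W
L = R·k·A = 0.01451×0.0648×23.1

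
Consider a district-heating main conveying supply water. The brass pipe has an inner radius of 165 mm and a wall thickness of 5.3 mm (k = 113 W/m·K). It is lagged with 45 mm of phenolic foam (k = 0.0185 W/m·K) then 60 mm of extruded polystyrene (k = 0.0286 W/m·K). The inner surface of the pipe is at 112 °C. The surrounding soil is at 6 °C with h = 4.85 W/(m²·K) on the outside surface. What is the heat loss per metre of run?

Cylindrical conduction, so R = ln(r₂/r₁)/(2πkL) per layer, in series:
R_brass pipe wall = ln(170.3/165)/(2π×113×1) = 4.453×10^-5 K/W
R_phenolic foam = ln(215.3/170.3)/(2π×0.0185×1) = 2.017 K/W
R_extruded polystyrene = ln(275.3/215.3)/(2π×0.0286×1) = 1.368 K/W
R_outer film = 1/(h_o·2πr_oL) = 1/(4.85×2π×0.2753×1) = 0.1192 K/W
R_total = 3.504 K/W
Q = ΔT/R_total = 106/3.504

q′ ≈ 30.2 W/m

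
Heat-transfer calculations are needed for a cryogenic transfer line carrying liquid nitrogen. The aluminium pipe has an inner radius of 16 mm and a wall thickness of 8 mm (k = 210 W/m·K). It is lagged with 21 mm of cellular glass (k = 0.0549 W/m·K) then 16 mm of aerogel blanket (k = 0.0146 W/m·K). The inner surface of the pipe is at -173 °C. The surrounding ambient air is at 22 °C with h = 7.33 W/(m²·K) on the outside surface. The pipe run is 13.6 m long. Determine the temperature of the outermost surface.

Cylindrical conduction, so R = ln(r₂/r₁)/(2πkL) per layer, in series:
R_aluminium pipe wall = ln(24/16)/(2π×210×13.6) = 2.26×10^-5 K/W
R_cellular glass = ln(45/24)/(2π×0.0549×13.6) = 0.134 K/W
R_aerogel blanket = ln(61/45)/(2π×0.0146×13.6) = 0.2438 K/W
R_outer film = 1/(h_o·2πr_oL) = 1/(7.33×2π×0.061×13.6) = 0.02617 K/W
R_total = 0.404 K/W
Q = ΔT/R_total = 195/0.404
Q = 483 W
T_interface = T_inner + Q·ΣR(inner→interface) = -173 + 483×0.3779

T ≈ 9.37 °C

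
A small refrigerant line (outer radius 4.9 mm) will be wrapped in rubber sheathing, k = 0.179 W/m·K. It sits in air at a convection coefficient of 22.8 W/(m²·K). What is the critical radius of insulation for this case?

For a cylinder r_cr = k/h = 0.179/22.8
r_cr = 7.85 mm; since the bare radius (4.9 mm) is below r_cr, adding a thin layer of insulation will *increase* heat loss.

r_cr ≈ 7.85 mm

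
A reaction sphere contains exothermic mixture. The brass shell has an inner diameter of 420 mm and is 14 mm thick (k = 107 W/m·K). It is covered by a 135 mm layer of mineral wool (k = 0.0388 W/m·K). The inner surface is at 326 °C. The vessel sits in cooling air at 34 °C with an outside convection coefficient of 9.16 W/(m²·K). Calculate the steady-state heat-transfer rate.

Q ≈ 83.2 W

For a spherical shell R = (1/r₁ − 1/r₂)/(4πk); film R = 1/(h·4πr²). In series:
R_brass shell = (1/0.21 − 1/0.224)/(4π×107) = 2.213×10^-4 K/W
R_mineral wool = (1/0.224 − 1/0.359)/(4π×0.0388) = 3.443 K/W
R_outer film = 1/(h·4πr_o²) = 1/(9.16×4π×0.359²) = 0.06741 K/W
R_total = 3.511 K/W
Q = ΔT/R_total = 292/3.511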